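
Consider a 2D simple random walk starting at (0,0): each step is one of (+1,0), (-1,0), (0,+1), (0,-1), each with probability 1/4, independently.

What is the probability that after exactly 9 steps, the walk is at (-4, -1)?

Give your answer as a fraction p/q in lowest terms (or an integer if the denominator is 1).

Let h be the number of horizontal steps (so 9-h are vertical). To end at (-4,-1) need (h-4)/2 right-steps and ((9-h)-1)/2 up-steps.
Sum over h with 4 ≤ h ≤ 8, h ≡ 0 (mod 2), 9-h ≡ 1 (mod 2):
h=4: C(9,4)·C(4,0)·C(5,2) = 126·1·10 = 1260
h=6: C(9,6)·C(6,1)·C(3,1) = 84·6·3 = 1512
h=8: C(9,8)·C(8,2)·C(1,0) = 9·28·1 = 252
Total favorable: 3024
Total paths: 4^9 = 262144
P = 3024/262144 = 189/16384

Answer: 189/16384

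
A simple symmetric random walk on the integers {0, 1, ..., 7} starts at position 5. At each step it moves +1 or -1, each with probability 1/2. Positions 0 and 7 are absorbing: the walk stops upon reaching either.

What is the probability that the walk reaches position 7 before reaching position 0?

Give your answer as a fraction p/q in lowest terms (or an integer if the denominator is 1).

Answer: 5/7

Derivation:
Symmetric walk (p = 1/2): the harmonic-function argument gives P(hit 7 before 0 | start at 5) = a/N.
P = 5/7 = 5/7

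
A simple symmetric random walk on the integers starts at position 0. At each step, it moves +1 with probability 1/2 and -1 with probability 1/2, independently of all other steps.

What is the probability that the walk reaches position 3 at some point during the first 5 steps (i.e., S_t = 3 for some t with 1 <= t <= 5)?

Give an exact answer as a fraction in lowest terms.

Count via complement. Let g(t,s) = #length-t paths at position s with S_1..S_t all ≠ 3.
g(t,s) = g(t-1,s-1) + g(t-1,s+1) for s ≠ 3; g(t,3) = 0.
t=0: g(0,0)=1
t=1: g(1,-1)=1 g(1,1)=1
t=2: g(2,-2)=1 g(2,0)=2 g(2,2)=1
t=3: g(3,-3)=1 g(3,-1)=3 g(3,1)=3
t=4: g(4,-4)=1 g(4,-2)=4 g(4,0)=6 g(4,2)=3
t=5: g(5,-5)=1 g(5,-3)=5 g(5,-1)=10 g(5,1)=9
Paths never hitting 3: Σ_s g(5,s) = 25
Paths hitting 3: 2^5 - 25 = 7
P = 7/32 = 7/32

Answer: 7/32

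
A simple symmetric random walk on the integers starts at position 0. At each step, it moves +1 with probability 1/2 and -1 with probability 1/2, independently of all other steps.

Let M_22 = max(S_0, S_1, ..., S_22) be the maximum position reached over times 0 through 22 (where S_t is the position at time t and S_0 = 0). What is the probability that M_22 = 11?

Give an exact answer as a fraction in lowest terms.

Answer: 13167/2097152

Derivation:
Let M_22 = max(S_0,...,S_22). Use the reflection principle: for j ≥ 1, #{paths with M_22 ≥ j} = #{S_22 ≥ j} + #{S_22 ≥ j+1}.
By reflection, #{M_22 ≥ 11} = #{S_22 ≥ 11} + #{S_22 ≥ 12} = 35443 + 35443 = 70886.
#{M_22 ≥ 12} = #{S_22 ≥ 12} + #{S_22 ≥ 13} = 35443 + 9109 = 44552.
#{M_22 = 11} = 70886 - 44552 = 26334.
P(M_22 = 11) = 26334/4194304 = 13167/2097152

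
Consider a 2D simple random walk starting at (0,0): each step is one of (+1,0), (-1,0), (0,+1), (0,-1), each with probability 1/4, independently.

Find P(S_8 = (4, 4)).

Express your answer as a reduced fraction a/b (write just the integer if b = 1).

Answer: 35/32768

Derivation:
Let h be the number of horizontal steps (so 8-h are vertical). To end at (4,4) need (h+4)/2 right-steps and ((8-h)+4)/2 up-steps.
Sum over h with 4 ≤ h ≤ 4, h ≡ 0 (mod 2), 8-h ≡ 0 (mod 2):
h=4: C(8,4)·C(4,4)·C(4,4) = 70·1·1 = 70
Total favorable: 70
Total paths: 4^8 = 65536
P = 70/65536 = 35/32768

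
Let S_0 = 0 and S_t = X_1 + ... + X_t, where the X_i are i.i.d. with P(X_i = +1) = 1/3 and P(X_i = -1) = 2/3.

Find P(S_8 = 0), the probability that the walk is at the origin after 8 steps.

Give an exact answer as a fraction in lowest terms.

To be at 0 after 8 steps: need exactly 4 steps of +1 and 4 of -1.
Number of such sequences: C(8,4) = 70
Each has probability (1/3)^4 · (2/3)^4 = 16/6561
P = 70 · 16/6561 = 1120/6561

Answer: 1120/6561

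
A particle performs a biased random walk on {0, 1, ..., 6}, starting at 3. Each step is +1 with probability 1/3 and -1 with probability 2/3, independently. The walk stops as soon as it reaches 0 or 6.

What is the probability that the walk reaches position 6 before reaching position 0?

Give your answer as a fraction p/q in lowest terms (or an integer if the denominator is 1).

Answer: 1/9

Derivation:
Biased walk: p = 1/3, q = 2/3, r = q/p = 2
Gambler's ruin: P(hit 6 before 0 | start at 3) = (1 - r^a)/(1 - r^N)
r^3 = 8; r^6 = 64
P = (1 - 8) / (1 - 64) = -7 / -63 = 1/9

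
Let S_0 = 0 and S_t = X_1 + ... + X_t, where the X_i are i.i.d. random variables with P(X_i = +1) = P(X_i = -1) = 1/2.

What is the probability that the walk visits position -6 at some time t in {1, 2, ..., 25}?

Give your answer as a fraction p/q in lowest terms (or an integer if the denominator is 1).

Answer: 962689/4194304

Derivation:
Count via complement. Let g(t,s) = #length-t paths at position s with S_1..S_t all ≠ -6.
g(t,s) = g(t-1,s-1) + g(t-1,s+1) for s ≠ -6; g(t,-6) = 0.
t=0: g(0,0)=1
t=1: g(1,-1)=1 g(1,1)=1
t=2: g(2,-2)=1 g(2,0)=2 g(2,2)=1
t=3: g(3,-3)=1 g(3,-1)=3 g(3,1)=3 g(3,3)=1
t=4: g(4,-4)=1 g(4,-2)=4 g(4,0)=6 g(4,2)=4 g(4,4)=1
t=5: g(5,-5)=1 g(5,-3)=5 g(5,-1)=10 g(5,1)=10 g(5,3)=5 g(5,5)=1
t=6: g(6,-4)=6 g(6,-2)=15 g(6,0)=20 g(6,2)=15 g(6,4)=6 g(6,6)=1
t=7: g(7,-5)=6 g(7,-3)=21 g(7,-1)=35 g(7,1)=35 g(7,3)=21 g(7,5)=7 g(7,7)=1
t=8: g(8,-4)=27 g(8,-2)=56 g(8,0)=70 g(8,2)=56 g(8,4)=28 g(8,6)=8 g(8,8)=1
t=9: g(9,-5)=27 g(9,-3)=83 g(9,-1)=126 g(9,1)=126 g(9,3)=84 g(9,5)=36 g(9,7)=9 g(9,9)=1
t=10: g(10,-4)=110 g(10,-2)=209 g(10,0)=252 g(10,2)=210 g(10,4)=120 g(10,6)=45 g(10,8)=10 g(10,10)=1
t=11: g(11,-5)=110 g(11,-3)=319 g(11,-1)=461 g(11,1)=462 g(11,3)=330 g(11,5)=165 g(11,7)=55 g(11,9)=11 g(11,11)=1
t=12: g(12,-4)=429 g(12,-2)=780 g(12,0)=923 g(12,2)=792 g(12,4)=495 g(12,6)=220 g(12,8)=66 g(12,10)=12 g(12,12)=1
t=13: g(13,-5)=429 g(13,-3)=1209 g(13,-1)=1703 g(13,1)=1715 g(13,3)=1287 g(13,5)=715 g(13,7)=286 g(13,9)=78 g(13,11)=13 g(13,13)=1
t=14: g(14,-4)=1638 g(14,-2)=2912 g(14,0)=3418 g(14,2)=3002 g(14,4)=2002 g(14,6)=1001 g(14,8)=364 g(14,10)=91 g(14,12)=14 g(14,14)=1
t=15: g(15,-5)=1638 g(15,-3)=4550 g(15,-1)=6330 g(15,1)=6420 g(15,3)=5004 g(15,5)=3003 g(15,7)=1365 g(15,9)=455 g(15,11)=105 g(15,13)=15 g(15,15)=1
t=16: g(16,-4)=6188 g(16,-2)=10880 g(16,0)=12750 g(16,2)=11424 g(16,4)=8007 g(16,6)=4368 g(16,8)=1820 g(16,10)=560 g(16,12)=120 g(16,14)=16 g(16,16)=1
t=17: g(17,-5)=6188 g(17,-3)=17068 g(17,-1)=23630 g(17,1)=24174 g(17,3)=19431 g(17,5)=12375 g(17,7)=6188 g(17,9)=2380 g(17,11)=680 g(17,13)=136 g(17,15)=17 g(17,17)=1
t=18: g(18,-4)=23256 g(18,-2)=40698 g(18,0)=47804 g(18,2)=43605 g(18,4)=31806 g(18,6)=18563 g(18,8)=8568 g(18,10)=3060 g(18,12)=816 g(18,14)=153 g(18,16)=18 g(18,18)=1
t=19: g(19,-5)=23256 g(19,-3)=63954 g(19,-1)=88502 g(19,1)=91409 g(19,3)=75411 g(19,5)=50369 g(19,7)=27131 g(19,9)=11628 g(19,11)=3876 g(19,13)=969 g(19,15)=171 g(19,17)=19 g(19,19)=1
t=20: g(20,-4)=87210 g(20,-2)=152456 g(20,0)=179911 g(20,2)=166820 g(20,4)=125780 g(20,6)=77500 g(20,8)=38759 g(20,10)=15504 g(20,12)=4845 g(20,14)=1140 g(20,16)=190 g(20,18)=20 g(20,20)=1
t=21: g(21,-5)=87210 g(21,-3)=239666 g(21,-1)=332367 g(21,1)=346731 g(21,3)=292600 g(21,5)=203280 g(21,7)=116259 g(21,9)=54263 g(21,11)=20349 g(21,13)=5985 g(21,15)=1330 g(21,17)=210 g(21,19)=21 g(21,21)=1
t=22: g(22,-4)=326876 g(22,-2)=572033 g(22,0)=679098 g(22,2)=639331 g(22,4)=495880 g(22,6)=319539 g(22,8)=170522 g(22,10)=74612 g(22,12)=26334 g(22,14)=7315 g(22,16)=1540 g(22,18)=231 g(22,20)=22 g(22,22)=1
t=23: g(23,-5)=326876 g(23,-3)=898909 g(23,-1)=1251131 g(23,1)=1318429 g(23,3)=1135211 g(23,5)=815419 g(23,7)=490061 g(23,9)=245134 g(23,11)=100946 g(23,13)=33649 g(23,15)=8855 g(23,17)=1771 g(23,19)=253 g(23,21)=23 g(23,23)=1
t=24: g(24,-4)=1225785 g(24,-2)=2150040 g(24,0)=2569560 g(24,2)=2453640 g(24,4)=1950630 g(24,6)=1305480 g(24,8)=735195 g(24,10)=346080 g(24,12)=134595 g(24,14)=42504 g(24,16)=10626 g(24,18)=2024 g(24,20)=276 g(24,22)=24 g(24,24)=1
t=25: g(25,-5)=1225785 g(25,-3)=3375825 g(25,-1)=4719600 g(25,1)=5023200 g(25,3)=4404270 g(25,5)=3256110 g(25,7)=2040675 g(25,9)=1081275 g(25,11)=480675 g(25,13)=177099 g(25,15)=53130 g(25,17)=12650 g(25,19)=2300 g(25,21)=300 g(25,23)=25 g(25,25)=1
Paths never hitting -6: Σ_s g(25,s) = 25852920
Paths hitting -6: 2^25 - 25852920 = 7701512
P = 7701512/33554432 = 962689/4194304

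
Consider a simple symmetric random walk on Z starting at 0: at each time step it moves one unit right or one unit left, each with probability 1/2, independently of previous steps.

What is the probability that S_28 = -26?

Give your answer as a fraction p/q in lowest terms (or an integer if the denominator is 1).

Answer: 7/67108864

Derivation:
To reach position -26 after 28 steps: need 1 step of +1 and 27 of -1.
Favorable paths: C(28,1) = 28
Total paths: 2^28 = 268435456
P = 28/268435456 = 7/67108864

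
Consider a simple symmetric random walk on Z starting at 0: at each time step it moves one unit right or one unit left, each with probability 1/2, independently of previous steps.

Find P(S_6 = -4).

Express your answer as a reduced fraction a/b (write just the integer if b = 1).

To reach position -4 after 6 steps: need 1 step of +1 and 5 of -1.
Favorable paths: C(6,1) = 6
Total paths: 2^6 = 64
P = 6/64 = 3/32

Answer: 3/32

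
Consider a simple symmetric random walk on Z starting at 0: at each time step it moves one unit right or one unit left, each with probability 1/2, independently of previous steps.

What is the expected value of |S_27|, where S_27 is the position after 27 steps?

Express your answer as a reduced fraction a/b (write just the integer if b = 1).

S_27 takes values m ≡ 1 (mod 2) with |m| ≤ 27; P(S_27=m) = C(27,(27+m)/2)/2^27.
Total paths: 2^27 = 134217728
Distribution: P(S=-27)=1/134217728, P(S=-25)=27/134217728, P(S=-23)=351/134217728, P(S=-21)=2925/134217728, P(S=-19)=17550/134217728, P(S=-17)=80730/134217728, P(S=-15)=296010/134217728, P(S=-13)=888030/134217728, P(S=-11)=2220075/134217728, P(S=-9)=4686825/134217728, P(S=-7)=8436285/134217728, P(S=-5)=13037895/134217728, P(S=-3)=17383860/134217728, P(S=-1)=20058300/134217728, P(S=1)=20058300/134217728, P(S=3)=17383860/134217728, P(S=5)=13037895/134217728, P(S=7)=8436285/134217728, P(S=9)=4686825/134217728, P(S=11)=2220075/134217728, P(S=13)=888030/134217728, P(S=15)=296010/134217728, P(S=17)=80730/134217728, P(S=19)=17550/134217728, P(S=21)=2925/134217728, P(S=23)=351/134217728, P(S=25)=27/134217728, P(S=27)=1/134217728
E[|S_27|] = Σ_m |m|·P(S_27=m) = 561632400/134217728 = 35102025/8388608

Answer: 35102025/8388608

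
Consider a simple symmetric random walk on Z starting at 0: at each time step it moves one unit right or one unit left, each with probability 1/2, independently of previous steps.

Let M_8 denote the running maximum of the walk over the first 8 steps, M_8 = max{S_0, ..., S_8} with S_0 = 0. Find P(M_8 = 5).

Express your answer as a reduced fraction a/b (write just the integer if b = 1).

Let M_8 = max(S_0,...,S_8). Use the reflection principle: for j ≥ 1, #{paths with M_8 ≥ j} = #{S_8 ≥ j} + #{S_8 ≥ j+1}.
By reflection, #{M_8 ≥ 5} = #{S_8 ≥ 5} + #{S_8 ≥ 6} = 9 + 9 = 18.
#{M_8 ≥ 6} = #{S_8 ≥ 6} + #{S_8 ≥ 7} = 9 + 1 = 10.
#{M_8 = 5} = 18 - 10 = 8.
P(M_8 = 5) = 8/256 = 1/32

Answer: 1/32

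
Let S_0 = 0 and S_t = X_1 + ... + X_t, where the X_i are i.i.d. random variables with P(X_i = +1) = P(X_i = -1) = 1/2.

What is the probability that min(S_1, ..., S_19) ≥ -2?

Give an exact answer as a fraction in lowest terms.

Let f(t,s) = #length-t paths at position s with S_1..S_t all ≥ -2.
f(t,s) = f(t-1,s-1) + f(t-1,s+1) for s ≥ -2; f(t,s) = 0 for s < -2.
t=0: f(0,0)=1
t=1: f(1,-1)=1 f(1,1)=1
t=2: f(2,-2)=1 f(2,0)=2 f(2,2)=1
t=3: f(3,-1)=3 f(3,1)=3 f(3,3)=1
t=4: f(4,-2)=3 f(4,0)=6 f(4,2)=4 f(4,4)=1
t=5: f(5,-1)=9 f(5,1)=10 f(5,3)=5 f(5,5)=1
t=6: f(6,-2)=9 f(6,0)=19 f(6,2)=15 f(6,4)=6 f(6,6)=1
t=7: f(7,-1)=28 f(7,1)=34 f(7,3)=21 f(7,5)=7 f(7,7)=1
t=8: f(8,-2)=28 f(8,0)=62 f(8,2)=55 f(8,4)=28 f(8,6)=8 f(8,8)=1
t=9: f(9,-1)=90 f(9,1)=117 f(9,3)=83 f(9,5)=36 f(9,7)=9 f(9,9)=1
t=10: f(10,-2)=90 f(10,0)=207 f(10,2)=200 f(10,4)=119 f(10,6)=45 f(10,8)=10 f(10,10)=1
t=11: f(11,-1)=297 f(11,1)=407 f(11,3)=319 f(11,5)=164 f(11,7)=55 f(11,9)=11 f(11,11)=1
t=12: f(12,-2)=297 f(12,0)=704 f(12,2)=726 f(12,4)=483 f(12,6)=219 f(12,8)=66 f(12,10)=12 f(12,12)=1
t=13: f(13,-1)=1001 f(13,1)=1430 f(13,3)=1209 f(13,5)=702 f(13,7)=285 f(13,9)=78 f(13,11)=13 f(13,13)=1
t=14: f(14,-2)=1001 f(14,0)=2431 f(14,2)=2639 f(14,4)=1911 f(14,6)=987 f(14,8)=363 f(14,10)=91 f(14,12)=14 f(14,14)=1
t=15: f(15,-1)=3432 f(15,1)=5070 f(15,3)=4550 f(15,5)=2898 f(15,7)=1350 f(15,9)=454 f(15,11)=105 f(15,13)=15 f(15,15)=1
t=16: f(16,-2)=3432 f(16,0)=8502 f(16,2)=9620 f(16,4)=7448 f(16,6)=4248 f(16,8)=1804 f(16,10)=559 f(16,12)=120 f(16,14)=16 f(16,16)=1
t=17: f(17,-1)=11934 f(17,1)=18122 f(17,3)=17068 f(17,5)=11696 f(17,7)=6052 f(17,9)=2363 f(17,11)=679 f(17,13)=136 f(17,15)=17 f(17,17)=1
t=18: f(18,-2)=11934 f(18,0)=30056 f(18,2)=35190 f(18,4)=28764 f(18,6)=17748 f(18,8)=8415 f(18,10)=3042 f(18,12)=815 f(18,14)=153 f(18,16)=18 f(18,18)=1
t=19: f(19,-1)=41990 f(19,1)=65246 f(19,3)=63954 f(19,5)=46512 f(19,7)=26163 f(19,9)=11457 f(19,11)=3857 f(19,13)=968 f(19,15)=171 f(19,17)=19 f(19,19)=1
Σ_s f(19,s) = 260338
P = 260338/524288 = 130169/262144

Answer: 130169/262144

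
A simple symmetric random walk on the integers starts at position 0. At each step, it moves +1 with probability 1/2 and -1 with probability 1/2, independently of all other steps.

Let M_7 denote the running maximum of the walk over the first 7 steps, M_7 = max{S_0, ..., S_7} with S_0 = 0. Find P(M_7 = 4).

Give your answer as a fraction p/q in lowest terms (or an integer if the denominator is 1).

Let M_7 = max(S_0,...,S_7). Use the reflection principle: for j ≥ 1, #{paths with M_7 ≥ j} = #{S_7 ≥ j} + #{S_7 ≥ j+1}.
By reflection, #{M_7 ≥ 4} = #{S_7 ≥ 4} + #{S_7 ≥ 5} = 8 + 8 = 16.
#{M_7 ≥ 5} = #{S_7 ≥ 5} + #{S_7 ≥ 6} = 8 + 1 = 9.
#{M_7 = 4} = 16 - 9 = 7.
P(M_7 = 4) = 7/128 = 7/128

Answer: 7/128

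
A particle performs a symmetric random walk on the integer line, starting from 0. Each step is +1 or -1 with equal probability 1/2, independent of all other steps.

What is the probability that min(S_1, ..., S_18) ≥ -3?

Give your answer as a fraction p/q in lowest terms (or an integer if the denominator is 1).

Answer: 20995/32768

Derivation:
Let f(t,s) = #length-t paths at position s with S_1..S_t all ≥ -3.
f(t,s) = f(t-1,s-1) + f(t-1,s+1) for s ≥ -3; f(t,s) = 0 for s < -3.
t=0: f(0,0)=1
t=1: f(1,-1)=1 f(1,1)=1
t=2: f(2,-2)=1 f(2,0)=2 f(2,2)=1
t=3: f(3,-3)=1 f(3,-1)=3 f(3,1)=3 f(3,3)=1
t=4: f(4,-2)=4 f(4,0)=6 f(4,2)=4 f(4,4)=1
t=5: f(5,-3)=4 f(5,-1)=10 f(5,1)=10 f(5,3)=5 f(5,5)=1
t=6: f(6,-2)=14 f(6,0)=20 f(6,2)=15 f(6,4)=6 f(6,6)=1
t=7: f(7,-3)=14 f(7,-1)=34 f(7,1)=35 f(7,3)=21 f(7,5)=7 f(7,7)=1
t=8: f(8,-2)=48 f(8,0)=69 f(8,2)=56 f(8,4)=28 f(8,6)=8 f(8,8)=1
t=9: f(9,-3)=48 f(9,-1)=117 f(9,1)=125 f(9,3)=84 f(9,5)=36 f(9,7)=9 f(9,9)=1
t=10: f(10,-2)=165 f(10,0)=242 f(10,2)=209 f(10,4)=120 f(10,6)=45 f(10,8)=10 f(10,10)=1
t=11: f(11,-3)=165 f(11,-1)=407 f(11,1)=451 f(11,3)=329 f(11,5)=165 f(11,7)=55 f(11,9)=11 f(11,11)=1
t=12: f(12,-2)=572 f(12,0)=858 f(12,2)=780 f(12,4)=494 f(12,6)=220 f(12,8)=66 f(12,10)=12 f(12,12)=1
t=13: f(13,-3)=572 f(13,-1)=1430 f(13,1)=1638 f(13,3)=1274 f(13,5)=714 f(13,7)=286 f(13,9)=78 f(13,11)=13 f(13,13)=1
t=14: f(14,-2)=2002 f(14,0)=3068 f(14,2)=2912 f(14,4)=1988 f(14,6)=1000 f(14,8)=364 f(14,10)=91 f(14,12)=14 f(14,14)=1
t=15: f(15,-3)=2002 f(15,-1)=5070 f(15,1)=5980 f(15,3)=4900 f(15,5)=2988 f(15,7)=1364 f(15,9)=455 f(15,11)=105 f(15,13)=15 f(15,15)=1
t=16: f(16,-2)=7072 f(16,0)=11050 f(16,2)=10880 f(16,4)=7888 f(16,6)=4352 f(16,8)=1819 f(16,10)=560 f(16,12)=120 f(16,14)=16 f(16,16)=1
t=17: f(17,-3)=7072 f(17,-1)=18122 f(17,1)=21930 f(17,3)=18768 f(17,5)=12240 f(17,7)=6171 f(17,9)=2379 f(17,11)=680 f(17,13)=136 f(17,15)=17 f(17,17)=1
t=18: f(18,-2)=25194 f(18,0)=40052 f(18,2)=40698 f(18,4)=31008 f(18,6)=18411 f(18,8)=8550 f(18,10)=3059 f(18,12)=816 f(18,14)=153 f(18,16)=18 f(18,18)=1
Σ_s f(18,s) = 167960
P = 167960/262144 = 20995/32768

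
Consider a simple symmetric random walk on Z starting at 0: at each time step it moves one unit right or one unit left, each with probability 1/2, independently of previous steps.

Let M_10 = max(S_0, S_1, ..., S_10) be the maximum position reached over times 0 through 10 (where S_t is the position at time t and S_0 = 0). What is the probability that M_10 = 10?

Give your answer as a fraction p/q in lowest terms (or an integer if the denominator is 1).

Answer: 1/1024

Derivation:
Let M_10 = max(S_0,...,S_10). Use the reflection principle: for j ≥ 1, #{paths with M_10 ≥ j} = #{S_10 ≥ j} + #{S_10 ≥ j+1}.
By reflection, #{M_10 ≥ 10} = #{S_10 ≥ 10} + #{S_10 ≥ 11} = 1 + 0 = 1.
#{M_10 ≥ 11} = #{S_10 ≥ 11} + #{S_10 ≥ 12} = 0 + 0 = 0.
#{M_10 = 10} = 1 - 0 = 1.
P(M_10 = 10) = 1/1024 = 1/1024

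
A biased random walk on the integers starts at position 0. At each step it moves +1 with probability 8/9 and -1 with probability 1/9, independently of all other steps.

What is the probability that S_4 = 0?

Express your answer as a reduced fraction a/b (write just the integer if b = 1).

To be at 0 after 4 steps: need exactly 2 steps of +1 and 2 of -1.
Number of such sequences: C(4,2) = 6
Each has probability (8/9)^2 · (1/9)^2 = 64/6561
P = 6 · 64/6561 = 128/2187

Answer: 128/2187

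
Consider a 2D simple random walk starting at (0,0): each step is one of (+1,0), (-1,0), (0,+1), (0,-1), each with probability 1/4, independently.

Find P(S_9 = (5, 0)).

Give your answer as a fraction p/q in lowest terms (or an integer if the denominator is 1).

Let h be the number of horizontal steps (so 9-h are vertical). To end at (5,0) need (h+5)/2 right-steps and ((9-h)+0)/2 up-steps.
Sum over h with 5 ≤ h ≤ 9, h ≡ 1 (mod 2), 9-h ≡ 0 (mod 2):
h=5: C(9,5)·C(5,5)·C(4,2) = 126·1·6 = 756
h=7: C(9,7)·C(7,6)·C(2,1) = 36·7·2 = 504
h=9: C(9,9)·C(9,7)·C(0,0) = 1·36·1 = 36
Total favorable: 1296
Total paths: 4^9 = 262144
P = 1296/262144 = 81/16384

Answer: 81/16384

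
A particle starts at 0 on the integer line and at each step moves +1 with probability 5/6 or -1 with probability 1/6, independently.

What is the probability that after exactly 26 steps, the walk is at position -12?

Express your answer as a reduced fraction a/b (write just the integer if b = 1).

To reach position -12 after 26 steps: need 7 steps of +1 and 19 steps of -1.
Number of such sequences: C(26,7) = 657800
Each has probability (5/6)^7 · (1/6)^19 = 78125/170581728179578208256
P = 657800 · 78125/170581728179578208256 = 6423828125/21322716022447276032

Answer: 6423828125/21322716022447276032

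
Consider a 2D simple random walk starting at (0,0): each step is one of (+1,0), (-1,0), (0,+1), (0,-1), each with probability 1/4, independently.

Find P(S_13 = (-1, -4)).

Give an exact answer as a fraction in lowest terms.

Let h be the number of horizontal steps (so 13-h are vertical). To end at (-1,-4) need (h-1)/2 right-steps and ((13-h)-4)/2 up-steps.
Sum over h with 1 ≤ h ≤ 9, h ≡ 1 (mod 2), 13-h ≡ 0 (mod 2):
h=1: C(13,1)·C(1,0)·C(12,4) = 13·1·495 = 6435
h=3: C(13,3)·C(3,1)·C(10,3) = 286·3·120 = 102960
h=5: C(13,5)·C(5,2)·C(8,2) = 1287·10·28 = 360360
h=7: C(13,7)·C(7,3)·C(6,1) = 1716·35·6 = 360360
h=9: C(13,9)·C(9,4)·C(4,0) = 715·126·1 = 90090
Total favorable: 920205
Total paths: 4^13 = 67108864
P = 920205/67108864 = 920205/67108864

Answer: 920205/67108864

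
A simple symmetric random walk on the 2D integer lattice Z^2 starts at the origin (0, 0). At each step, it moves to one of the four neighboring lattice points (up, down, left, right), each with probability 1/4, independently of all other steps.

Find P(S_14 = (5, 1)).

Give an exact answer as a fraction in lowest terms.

Let h be the number of horizontal steps (so 14-h are vertical). To end at (5,1) need (h+5)/2 right-steps and ((14-h)+1)/2 up-steps.
Sum over h with 5 ≤ h ≤ 13, h ≡ 1 (mod 2), 14-h ≡ 1 (mod 2):
h=5: C(14,5)·C(5,5)·C(9,5) = 2002·1·126 = 252252
h=7: C(14,7)·C(7,6)·C(7,4) = 3432·7·35 = 840840
h=9: C(14,9)·C(9,7)·C(5,3) = 2002·36·10 = 720720
h=11: C(14,11)·C(11,8)·C(3,2) = 364·165·3 = 180180
h=13: C(14,13)·C(13,9)·C(1,1) = 14·715·1 = 10010
Total favorable: 2004002
Total paths: 4^14 = 268435456
P = 2004002/268435456 = 1002001/134217728

Answer: 1002001/134217728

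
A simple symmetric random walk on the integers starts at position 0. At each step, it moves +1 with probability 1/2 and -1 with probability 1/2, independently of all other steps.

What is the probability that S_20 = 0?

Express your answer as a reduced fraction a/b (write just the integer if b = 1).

Answer: 46189/262144

Derivation:
To return to 0 after 20 steps: need exactly 10 steps of +1 and 10 of -1.
Favorable paths: C(20,10) = 184756
Total paths: 2^20 = 1048576
P = 184756/1048576 = 46189/262144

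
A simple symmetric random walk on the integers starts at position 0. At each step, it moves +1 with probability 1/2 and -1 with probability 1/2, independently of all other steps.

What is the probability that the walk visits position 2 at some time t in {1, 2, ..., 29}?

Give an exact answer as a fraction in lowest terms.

Count via complement. Let g(t,s) = #length-t paths at position s with S_1..S_t all ≠ 2.
g(t,s) = g(t-1,s-1) + g(t-1,s+1) for s ≠ 2; g(t,2) = 0.
t=0: g(0,0)=1
t=1: g(1,-1)=1 g(1,1)=1
t=2: g(2,-2)=1 g(2,0)=2
t=3: g(3,-3)=1 g(3,-1)=3 g(3,1)=2
t=4: g(4,-4)=1 g(4,-2)=4 g(4,0)=5
t=5: g(5,-5)=1 g(5,-3)=5 g(5,-1)=9 g(5,1)=5
t=6: g(6,-6)=1 g(6,-4)=6 g(6,-2)=14 g(6,0)=14
t=7: g(7,-7)=1 g(7,-5)=7 g(7,-3)=20 g(7,-1)=28 g(7,1)=14
t=8: g(8,-8)=1 g(8,-6)=8 g(8,-4)=27 g(8,-2)=48 g(8,0)=42
t=9: g(9,-9)=1 g(9,-7)=9 g(9,-5)=35 g(9,-3)=75 g(9,-1)=90 g(9,1)=42
t=10: g(10,-10)=1 g(10,-8)=10 g(10,-6)=44 g(10,-4)=110 g(10,-2)=165 g(10,0)=132
t=11: g(11,-11)=1 g(11,-9)=11 g(11,-7)=54 g(11,-5)=154 g(11,-3)=275 g(11,-1)=297 g(11,1)=132
t=12: g(12,-12)=1 g(12,-10)=12 g(12,-8)=65 g(12,-6)=208 g(12,-4)=429 g(12,-2)=572 g(12,0)=429
t=13: g(13,-13)=1 g(13,-11)=13 g(13,-9)=77 g(13,-7)=273 g(13,-5)=637 g(13,-3)=1001 g(13,-1)=1001 g(13,1)=429
t=14: g(14,-14)=1 g(14,-12)=14 g(14,-10)=90 g(14,-8)=350 g(14,-6)=910 g(14,-4)=1638 g(14,-2)=2002 g(14,0)=1430
t=15: g(15,-15)=1 g(15,-13)=15 g(15,-11)=104 g(15,-9)=440 g(15,-7)=1260 g(15,-5)=2548 g(15,-3)=3640 g(15,-1)=3432 g(15,1)=1430
t=16: g(16,-16)=1 g(16,-14)=16 g(16,-12)=119 g(16,-10)=544 g(16,-8)=1700 g(16,-6)=3808 g(16,-4)=6188 g(16,-2)=7072 g(16,0)=4862
t=17: g(17,-17)=1 g(17,-15)=17 g(17,-13)=135 g(17,-11)=663 g(17,-9)=2244 g(17,-7)=5508 g(17,-5)=9996 g(17,-3)=13260 g(17,-1)=11934 g(17,1)=4862
t=18: g(18,-18)=1 g(18,-16)=18 g(18,-14)=152 g(18,-12)=798 g(18,-10)=2907 g(18,-8)=7752 g(18,-6)=15504 g(18,-4)=23256 g(18,-2)=25194 g(18,0)=16796
t=19: g(19,-19)=1 g(19,-17)=19 g(19,-15)=170 g(19,-13)=950 g(19,-11)=3705 g(19,-9)=10659 g(19,-7)=23256 g(19,-5)=38760 g(19,-3)=48450 g(19,-1)=41990 g(19,1)=16796
t=20: g(20,-20)=1 g(20,-18)=20 g(20,-16)=189 g(20,-14)=1120 g(20,-12)=4655 g(20,-10)=14364 g(20,-8)=33915 g(20,-6)=62016 g(20,-4)=87210 g(20,-2)=90440 g(20,0)=58786
t=21: g(21,-21)=1 g(21,-19)=21 g(21,-17)=209 g(21,-15)=1309 g(21,-13)=5775 g(21,-11)=19019 g(21,-9)=48279 g(21,-7)=95931 g(21,-5)=149226 g(21,-3)=177650 g(21,-1)=149226 g(21,1)=58786
t=22: g(22,-22)=1 g(22,-20)=22 g(22,-18)=230 g(22,-16)=1518 g(22,-14)=7084 g(22,-12)=24794 g(22,-10)=67298 g(22,-8)=144210 g(22,-6)=245157 g(22,-4)=326876 g(22,-2)=326876 g(22,0)=208012
t=23: g(23,-23)=1 g(23,-21)=23 g(23,-19)=252 g(23,-17)=1748 g(23,-15)=8602 g(23,-13)=31878 g(23,-11)=92092 g(23,-9)=211508 g(23,-7)=389367 g(23,-5)=572033 g(23,-3)=653752 g(23,-1)=534888 g(23,1)=208012
t=24: g(24,-24)=1 g(24,-22)=24 g(24,-20)=275 g(24,-18)=2000 g(24,-16)=10350 g(24,-14)=40480 g(24,-12)=123970 g(24,-10)=303600 g(24,-8)=600875 g(24,-6)=961400 g(24,-4)=1225785 g(24,-2)=1188640 g(24,0)=742900
t=25: g(25,-25)=1 g(25,-23)=25 g(25,-21)=299 g(25,-19)=2275 g(25,-17)=12350 g(25,-15)=50830 g(25,-13)=164450 g(25,-11)=427570 g(25,-9)=904475 g(25,-7)=1562275 g(25,-5)=2187185 g(25,-3)=2414425 g(25,-1)=1931540 g(25,1)=742900
t=26: g(26,-26)=1 g(26,-24)=26 g(26,-22)=324 g(26,-20)=2574 g(26,-18)=14625 g(26,-16)=63180 g(26,-14)=215280 g(26,-12)=592020 g(26,-10)=1332045 g(26,-8)=2466750 g(26,-6)=3749460 g(26,-4)=4601610 g(26,-2)=4345965 g(26,0)=2674440
t=27: g(27,-27)=1 g(27,-25)=27 g(27,-23)=350 g(27,-21)=2898 g(27,-19)=17199 g(27,-17)=77805 g(27,-15)=278460 g(27,-13)=807300 g(27,-11)=1924065 g(27,-9)=3798795 g(27,-7)=6216210 g(27,-5)=8351070 g(27,-3)=8947575 g(27,-1)=7020405 g(27,1)=2674440
t=28: g(28,-28)=1 g(28,-26)=28 g(28,-24)=377 g(28,-22)=3248 g(28,-20)=20097 g(28,-18)=95004 g(28,-16)=356265 g(28,-14)=1085760 g(28,-12)=2731365 g(28,-10)=5722860 g(28,-8)=10015005 g(28,-6)=14567280 g(28,-4)=17298645 g(28,-2)=15967980 g(28,0)=9694845
t=29: g(29,-29)=1 g(29,-27)=29 g(29,-25)=405 g(29,-23)=3625 g(29,-21)=23345 g(29,-19)=115101 g(29,-17)=451269 g(29,-15)=1442025 g(29,-13)=3817125 g(29,-11)=8454225 g(29,-9)=15737865 g(29,-7)=24582285 g(29,-5)=31865925 g(29,-3)=33266625 g(29,-1)=25662825 g(29,1)=9694845
Paths never hitting 2: Σ_s g(29,s) = 155117520
Paths hitting 2: 2^29 - 155117520 = 381753392
P = 381753392/536870912 = 23859587/33554432

Answer: 23859587/33554432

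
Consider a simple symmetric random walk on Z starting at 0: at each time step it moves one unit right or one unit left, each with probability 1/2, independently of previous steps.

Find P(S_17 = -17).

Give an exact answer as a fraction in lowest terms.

To reach position -17 after 17 steps: need 0 steps of +1 and 17 of -1.
Favorable paths: C(17,0) = 1
Total paths: 2^17 = 131072
P = 1/131072 = 1/131072

Answer: 1/131072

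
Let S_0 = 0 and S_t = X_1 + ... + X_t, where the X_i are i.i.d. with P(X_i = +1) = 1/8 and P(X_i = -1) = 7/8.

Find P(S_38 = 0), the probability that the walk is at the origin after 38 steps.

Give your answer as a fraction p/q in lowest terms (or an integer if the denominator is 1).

To be at 0 after 38 steps: need exactly 19 steps of +1 and 19 of -1.
Number of such sequences: C(38,19) = 35345263800
Each has probability (1/8)^19 · (7/8)^19 = 11398895185373143/20769187434139310514121985316880384
P = 35345263800 · 11398895185373143/20769187434139310514121985316880384 = 50362119669445455096265425/2596148429267413814265248164610048

Answer: 50362119669445455096265425/2596148429267413814265248164610048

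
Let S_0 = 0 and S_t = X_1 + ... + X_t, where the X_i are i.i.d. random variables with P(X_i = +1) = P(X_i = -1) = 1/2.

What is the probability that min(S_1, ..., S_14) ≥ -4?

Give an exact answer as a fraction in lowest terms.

Let f(t,s) = #length-t paths at position s with S_1..S_t all ≥ -4.
f(t,s) = f(t-1,s-1) + f(t-1,s+1) for s ≥ -4; f(t,s) = 0 for s < -4.
t=0: f(0,0)=1
t=1: f(1,-1)=1 f(1,1)=1
t=2: f(2,-2)=1 f(2,0)=2 f(2,2)=1
t=3: f(3,-3)=1 f(3,-1)=3 f(3,1)=3 f(3,3)=1
t=4: f(4,-4)=1 f(4,-2)=4 f(4,0)=6 f(4,2)=4 f(4,4)=1
t=5: f(5,-3)=5 f(5,-1)=10 f(5,1)=10 f(5,3)=5 f(5,5)=1
t=6: f(6,-4)=5 f(6,-2)=15 f(6,0)=20 f(6,2)=15 f(6,4)=6 f(6,6)=1
t=7: f(7,-3)=20 f(7,-1)=35 f(7,1)=35 f(7,3)=21 f(7,5)=7 f(7,7)=1
t=8: f(8,-4)=20 f(8,-2)=55 f(8,0)=70 f(8,2)=56 f(8,4)=28 f(8,6)=8 f(8,8)=1
t=9: f(9,-3)=75 f(9,-1)=125 f(9,1)=126 f(9,3)=84 f(9,5)=36 f(9,7)=9 f(9,9)=1
t=10: f(10,-4)=75 f(10,-2)=200 f(10,0)=251 f(10,2)=210 f(10,4)=120 f(10,6)=45 f(10,8)=10 f(10,10)=1
t=11: f(11,-3)=275 f(11,-1)=451 f(11,1)=461 f(11,3)=330 f(11,5)=165 f(11,7)=55 f(11,9)=11 f(11,11)=1
t=12: f(12,-4)=275 f(12,-2)=726 f(12,0)=912 f(12,2)=791 f(12,4)=495 f(12,6)=220 f(12,8)=66 f(12,10)=12 f(12,12)=1
t=13: f(13,-3)=1001 f(13,-1)=1638 f(13,1)=1703 f(13,3)=1286 f(13,5)=715 f(13,7)=286 f(13,9)=78 f(13,11)=13 f(13,13)=1
t=14: f(14,-4)=1001 f(14,-2)=2639 f(14,0)=3341 f(14,2)=2989 f(14,4)=2001 f(14,6)=1001 f(14,8)=364 f(14,10)=91 f(14,12)=14 f(14,14)=1
Σ_s f(14,s) = 13442
P = 13442/16384 = 6721/8192

Answer: 6721/8192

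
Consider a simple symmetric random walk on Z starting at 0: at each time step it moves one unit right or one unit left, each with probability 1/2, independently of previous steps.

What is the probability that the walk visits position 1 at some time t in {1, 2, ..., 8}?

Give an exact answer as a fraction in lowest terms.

Count via complement. Let g(t,s) = #length-t paths at position s with S_1..S_t all ≠ 1.
g(t,s) = g(t-1,s-1) + g(t-1,s+1) for s ≠ 1; g(t,1) = 0.
t=0: g(0,0)=1
t=1: g(1,-1)=1
t=2: g(2,-2)=1 g(2,0)=1
t=3: g(3,-3)=1 g(3,-1)=2
t=4: g(4,-4)=1 g(4,-2)=3 g(4,0)=2
t=5: g(5,-5)=1 g(5,-3)=4 g(5,-1)=5
t=6: g(6,-6)=1 g(6,-4)=5 g(6,-2)=9 g(6,0)=5
t=7: g(7,-7)=1 g(7,-5)=6 g(7,-3)=14 g(7,-1)=14
t=8: g(8,-8)=1 g(8,-6)=7 g(8,-4)=20 g(8,-2)=28 g(8,0)=14
Paths never hitting 1: Σ_s g(8,s) = 70
Paths hitting 1: 2^8 - 70 = 186
P = 186/256 = 93/128

Answer: 93/128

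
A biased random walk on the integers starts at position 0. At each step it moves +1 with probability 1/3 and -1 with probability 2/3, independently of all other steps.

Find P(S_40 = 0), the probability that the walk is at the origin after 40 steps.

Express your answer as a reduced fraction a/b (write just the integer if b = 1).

Answer: 16060284644884480/1350851717672992089

Derivation:
To be at 0 after 40 steps: need exactly 20 steps of +1 and 20 of -1.
Number of such sequences: C(40,20) = 137846528820
Each has probability (1/3)^20 · (2/3)^20 = 1048576/12157665459056928801
P = 137846528820 · 1048576/12157665459056928801 = 16060284644884480/1350851717672992089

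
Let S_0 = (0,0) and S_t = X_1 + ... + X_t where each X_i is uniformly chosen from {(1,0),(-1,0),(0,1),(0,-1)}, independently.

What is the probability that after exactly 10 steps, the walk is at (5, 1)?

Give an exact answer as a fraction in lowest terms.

Let h be the number of horizontal steps (so 10-h are vertical). To end at (5,1) need (h+5)/2 right-steps and ((10-h)+1)/2 up-steps.
Sum over h with 5 ≤ h ≤ 9, h ≡ 1 (mod 2), 10-h ≡ 1 (mod 2):
h=5: C(10,5)·C(5,5)·C(5,3) = 252·1·10 = 2520
h=7: C(10,7)·C(7,6)·C(3,2) = 120·7·3 = 2520
h=9: C(10,9)·C(9,7)·C(1,1) = 10·36·1 = 360
Total favorable: 5400
Total paths: 4^10 = 1048576
P = 5400/1048576 = 675/131072

Answer: 675/131072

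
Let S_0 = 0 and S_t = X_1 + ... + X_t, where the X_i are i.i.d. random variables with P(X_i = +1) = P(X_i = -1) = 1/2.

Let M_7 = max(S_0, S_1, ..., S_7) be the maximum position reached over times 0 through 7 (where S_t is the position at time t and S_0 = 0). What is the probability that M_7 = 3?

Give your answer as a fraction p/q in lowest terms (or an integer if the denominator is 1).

Let M_7 = max(S_0,...,S_7). Use the reflection principle: for j ≥ 1, #{paths with M_7 ≥ j} = #{S_7 ≥ j} + #{S_7 ≥ j+1}.
By reflection, #{M_7 ≥ 3} = #{S_7 ≥ 3} + #{S_7 ≥ 4} = 29 + 8 = 37.
#{M_7 ≥ 4} = #{S_7 ≥ 4} + #{S_7 ≥ 5} = 8 + 8 = 16.
#{M_7 = 3} = 37 - 16 = 21.
P(M_7 = 3) = 21/128 = 21/128

Answer: 21/128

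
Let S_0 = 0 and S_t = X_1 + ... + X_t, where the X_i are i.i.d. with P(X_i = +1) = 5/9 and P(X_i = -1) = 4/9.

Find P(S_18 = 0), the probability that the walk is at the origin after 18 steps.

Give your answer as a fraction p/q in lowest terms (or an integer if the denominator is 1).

To be at 0 after 18 steps: need exactly 9 steps of +1 and 9 of -1.
Number of such sequences: C(18,9) = 48620
Each has probability (5/9)^9 · (4/9)^9 = 512000000000/150094635296999121
P = 48620 · 512000000000/150094635296999121 = 24893440000000000/150094635296999121

Answer: 24893440000000000/150094635296999121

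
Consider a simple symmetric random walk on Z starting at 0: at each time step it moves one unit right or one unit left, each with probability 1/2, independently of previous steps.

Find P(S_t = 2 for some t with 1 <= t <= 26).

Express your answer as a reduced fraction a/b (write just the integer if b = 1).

Count via complement. Let g(t,s) = #length-t paths at position s with S_1..S_t all ≠ 2.
g(t,s) = g(t-1,s-1) + g(t-1,s+1) for s ≠ 2; g(t,2) = 0.
t=0: g(0,0)=1
t=1: g(1,-1)=1 g(1,1)=1
t=2: g(2,-2)=1 g(2,0)=2
t=3: g(3,-3)=1 g(3,-1)=3 g(3,1)=2
t=4: g(4,-4)=1 g(4,-2)=4 g(4,0)=5
t=5: g(5,-5)=1 g(5,-3)=5 g(5,-1)=9 g(5,1)=5
t=6: g(6,-6)=1 g(6,-4)=6 g(6,-2)=14 g(6,0)=14
t=7: g(7,-7)=1 g(7,-5)=7 g(7,-3)=20 g(7,-1)=28 g(7,1)=14
t=8: g(8,-8)=1 g(8,-6)=8 g(8,-4)=27 g(8,-2)=48 g(8,0)=42
t=9: g(9,-9)=1 g(9,-7)=9 g(9,-5)=35 g(9,-3)=75 g(9,-1)=90 g(9,1)=42
t=10: g(10,-10)=1 g(10,-8)=10 g(10,-6)=44 g(10,-4)=110 g(10,-2)=165 g(10,0)=132
t=11: g(11,-11)=1 g(11,-9)=11 g(11,-7)=54 g(11,-5)=154 g(11,-3)=275 g(11,-1)=297 g(11,1)=132
t=12: g(12,-12)=1 g(12,-10)=12 g(12,-8)=65 g(12,-6)=208 g(12,-4)=429 g(12,-2)=572 g(12,0)=429
t=13: g(13,-13)=1 g(13,-11)=13 g(13,-9)=77 g(13,-7)=273 g(13,-5)=637 g(13,-3)=1001 g(13,-1)=1001 g(13,1)=429
t=14: g(14,-14)=1 g(14,-12)=14 g(14,-10)=90 g(14,-8)=350 g(14,-6)=910 g(14,-4)=1638 g(14,-2)=2002 g(14,0)=1430
t=15: g(15,-15)=1 g(15,-13)=15 g(15,-11)=104 g(15,-9)=440 g(15,-7)=1260 g(15,-5)=2548 g(15,-3)=3640 g(15,-1)=3432 g(15,1)=1430
t=16: g(16,-16)=1 g(16,-14)=16 g(16,-12)=119 g(16,-10)=544 g(16,-8)=1700 g(16,-6)=3808 g(16,-4)=6188 g(16,-2)=7072 g(16,0)=4862
t=17: g(17,-17)=1 g(17,-15)=17 g(17,-13)=135 g(17,-11)=663 g(17,-9)=2244 g(17,-7)=5508 g(17,-5)=9996 g(17,-3)=13260 g(17,-1)=11934 g(17,1)=4862
t=18: g(18,-18)=1 g(18,-16)=18 g(18,-14)=152 g(18,-12)=798 g(18,-10)=2907 g(18,-8)=7752 g(18,-6)=15504 g(18,-4)=23256 g(18,-2)=25194 g(18,0)=16796
t=19: g(19,-19)=1 g(19,-17)=19 g(19,-15)=170 g(19,-13)=950 g(19,-11)=3705 g(19,-9)=10659 g(19,-7)=23256 g(19,-5)=38760 g(19,-3)=48450 g(19,-1)=41990 g(19,1)=16796
t=20: g(20,-20)=1 g(20,-18)=20 g(20,-16)=189 g(20,-14)=1120 g(20,-12)=4655 g(20,-10)=14364 g(20,-8)=33915 g(20,-6)=62016 g(20,-4)=87210 g(20,-2)=90440 g(20,0)=58786
t=21: g(21,-21)=1 g(21,-19)=21 g(21,-17)=209 g(21,-15)=1309 g(21,-13)=5775 g(21,-11)=19019 g(21,-9)=48279 g(21,-7)=95931 g(21,-5)=149226 g(21,-3)=177650 g(21,-1)=149226 g(21,1)=58786
t=22: g(22,-22)=1 g(22,-20)=22 g(22,-18)=230 g(22,-16)=1518 g(22,-14)=7084 g(22,-12)=24794 g(22,-10)=67298 g(22,-8)=144210 g(22,-6)=245157 g(22,-4)=326876 g(22,-2)=326876 g(22,0)=208012
t=23: g(23,-23)=1 g(23,-21)=23 g(23,-19)=252 g(23,-17)=1748 g(23,-15)=8602 g(23,-13)=31878 g(23,-11)=92092 g(23,-9)=211508 g(23,-7)=389367 g(23,-5)=572033 g(23,-3)=653752 g(23,-1)=534888 g(23,1)=208012
t=24: g(24,-24)=1 g(24,-22)=24 g(24,-20)=275 g(24,-18)=2000 g(24,-16)=10350 g(24,-14)=40480 g(24,-12)=123970 g(24,-10)=303600 g(24,-8)=600875 g(24,-6)=961400 g(24,-4)=1225785 g(24,-2)=1188640 g(24,0)=742900
t=25: g(25,-25)=1 g(25,-23)=25 g(25,-21)=299 g(25,-19)=2275 g(25,-17)=12350 g(25,-15)=50830 g(25,-13)=164450 g(25,-11)=427570 g(25,-9)=904475 g(25,-7)=1562275 g(25,-5)=2187185 g(25,-3)=2414425 g(25,-1)=1931540 g(25,1)=742900
t=26: g(26,-26)=1 g(26,-24)=26 g(26,-22)=324 g(26,-20)=2574 g(26,-18)=14625 g(26,-16)=63180 g(26,-14)=215280 g(26,-12)=592020 g(26,-10)=1332045 g(26,-8)=2466750 g(26,-6)=3749460 g(26,-4)=4601610 g(26,-2)=4345965 g(26,0)=2674440
Paths never hitting 2: Σ_s g(26,s) = 20058300
Paths hitting 2: 2^26 - 20058300 = 47050564
P = 47050564/67108864 = 11762641/16777216

Answer: 11762641/16777216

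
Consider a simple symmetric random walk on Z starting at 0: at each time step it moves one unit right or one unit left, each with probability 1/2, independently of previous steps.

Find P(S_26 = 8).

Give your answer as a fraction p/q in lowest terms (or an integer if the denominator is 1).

To reach position 8 after 26 steps: need 17 steps of +1 and 9 of -1.
Favorable paths: C(26,17) = 3124550
Total paths: 2^26 = 67108864
P = 3124550/67108864 = 1562275/33554432

Answer: 1562275/33554432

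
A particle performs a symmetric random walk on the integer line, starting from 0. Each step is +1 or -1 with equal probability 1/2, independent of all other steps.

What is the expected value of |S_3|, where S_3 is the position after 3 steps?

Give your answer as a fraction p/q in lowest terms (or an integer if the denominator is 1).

Answer: 3/2

Derivation:
S_3 takes values m ≡ 1 (mod 2) with |m| ≤ 3; P(S_3=m) = C(3,(3+m)/2)/2^3.
Total paths: 2^3 = 8
Distribution: P(S=-3)=1/8, P(S=-1)=3/8, P(S=1)=3/8, P(S=3)=1/8
E[|S_3|] = Σ_m |m|·P(S_3=m) = 12/8 = 3/2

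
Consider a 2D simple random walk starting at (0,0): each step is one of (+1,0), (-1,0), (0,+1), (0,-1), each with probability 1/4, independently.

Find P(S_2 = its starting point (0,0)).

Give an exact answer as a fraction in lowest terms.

Answer: 1/4

Derivation:
Let h be the number of horizontal steps (so 2-h are vertical). To end at (0,0) need (h+0)/2 right-steps and ((2-h)+0)/2 up-steps.
Sum over h with 0 ≤ h ≤ 2, h ≡ 0 (mod 2), 2-h ≡ 0 (mod 2):
h=0: C(2,0)·C(0,0)·C(2,1) = 1·1·2 = 2
h=2: C(2,2)·C(2,1)·C(0,0) = 1·2·1 = 2
Total favorable: 4
Total paths: 4^2 = 16
P = 4/16 = 1/4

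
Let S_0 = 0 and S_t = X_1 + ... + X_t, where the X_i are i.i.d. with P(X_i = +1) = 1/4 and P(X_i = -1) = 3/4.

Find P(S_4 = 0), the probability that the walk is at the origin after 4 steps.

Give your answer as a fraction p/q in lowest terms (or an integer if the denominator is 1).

To be at 0 after 4 steps: need exactly 2 steps of +1 and 2 of -1.
Number of such sequences: C(4,2) = 6
Each has probability (1/4)^2 · (3/4)^2 = 9/256
P = 6 · 9/256 = 27/128

Answer: 27/128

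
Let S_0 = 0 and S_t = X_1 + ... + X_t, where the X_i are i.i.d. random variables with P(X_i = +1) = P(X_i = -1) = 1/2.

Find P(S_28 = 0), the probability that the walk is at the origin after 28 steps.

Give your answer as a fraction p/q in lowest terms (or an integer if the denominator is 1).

Answer: 5014575/33554432

Derivation:
To return to 0 after 28 steps: need exactly 14 steps of +1 and 14 of -1.
Favorable paths: C(28,14) = 40116600
Total paths: 2^28 = 268435456
P = 40116600/268435456 = 5014575/33554432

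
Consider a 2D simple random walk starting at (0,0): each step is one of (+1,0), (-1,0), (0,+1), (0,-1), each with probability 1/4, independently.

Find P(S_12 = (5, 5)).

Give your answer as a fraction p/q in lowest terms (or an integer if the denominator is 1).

Answer: 693/1048576

Derivation:
Let h be the number of horizontal steps (so 12-h are vertical). To end at (5,5) need (h+5)/2 right-steps and ((12-h)+5)/2 up-steps.
Sum over h with 5 ≤ h ≤ 7, h ≡ 1 (mod 2), 12-h ≡ 1 (mod 2):
h=5: C(12,5)·C(5,5)·C(7,6) = 792·1·7 = 5544
h=7: C(12,7)·C(7,6)·C(5,5) = 792·7·1 = 5544
Total favorable: 11088
Total paths: 4^12 = 16777216
P = 11088/16777216 = 693/1048576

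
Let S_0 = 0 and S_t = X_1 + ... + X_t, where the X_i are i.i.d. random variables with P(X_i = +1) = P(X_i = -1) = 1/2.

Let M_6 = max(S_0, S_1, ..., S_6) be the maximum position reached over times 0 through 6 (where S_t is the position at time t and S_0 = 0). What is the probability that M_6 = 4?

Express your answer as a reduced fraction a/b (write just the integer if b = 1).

Let M_6 = max(S_0,...,S_6). Use the reflection principle: for j ≥ 1, #{paths with M_6 ≥ j} = #{S_6 ≥ j} + #{S_6 ≥ j+1}.
By reflection, #{M_6 ≥ 4} = #{S_6 ≥ 4} + #{S_6 ≥ 5} = 7 + 1 = 8.
#{M_6 ≥ 5} = #{S_6 ≥ 5} + #{S_6 ≥ 6} = 1 + 1 = 2.
#{M_6 = 4} = 8 - 2 = 6.
P(M_6 = 4) = 6/64 = 3/32

Answer: 3/32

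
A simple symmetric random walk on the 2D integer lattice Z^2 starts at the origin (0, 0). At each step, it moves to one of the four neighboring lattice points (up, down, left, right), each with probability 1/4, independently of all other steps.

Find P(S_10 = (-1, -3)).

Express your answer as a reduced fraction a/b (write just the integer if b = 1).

Answer: 1575/65536

Derivation:
Let h be the number of horizontal steps (so 10-h are vertical). To end at (-1,-3) need (h-1)/2 right-steps and ((10-h)-3)/2 up-steps.
Sum over h with 1 ≤ h ≤ 7, h ≡ 1 (mod 2), 10-h ≡ 1 (mod 2):
h=1: C(10,1)·C(1,0)·C(9,3) = 10·1·84 = 840
h=3: C(10,3)·C(3,1)·C(7,2) = 120·3·21 = 7560
h=5: C(10,5)·C(5,2)·C(5,1) = 252·10·5 = 12600
h=7: C(10,7)·C(7,3)·C(3,0) = 120·35·1 = 4200
Total favorable: 25200
Total paths: 4^10 = 1048576
P = 25200/1048576 = 1575/65536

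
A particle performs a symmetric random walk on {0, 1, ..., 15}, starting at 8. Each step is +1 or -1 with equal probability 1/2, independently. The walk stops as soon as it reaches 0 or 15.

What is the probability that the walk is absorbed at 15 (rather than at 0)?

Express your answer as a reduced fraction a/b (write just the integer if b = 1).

Answer: 8/15

Derivation:
Symmetric walk (p = 1/2): the harmonic-function argument gives P(hit 15 before 0 | start at 8) = a/N.
P = 8/15 = 8/15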